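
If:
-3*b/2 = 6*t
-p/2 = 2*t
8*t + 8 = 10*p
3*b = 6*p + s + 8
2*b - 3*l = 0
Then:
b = 2/3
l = 4/9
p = 2/3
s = -10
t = -1/6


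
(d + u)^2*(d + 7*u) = d^3 + 9*d^2*u + 15*d*u^2 + 7*u^3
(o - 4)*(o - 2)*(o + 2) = o^3 - 4*o^2 - 4*o + 16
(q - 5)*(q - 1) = q^2 - 6*q + 5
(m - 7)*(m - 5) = m^2 - 12*m + 35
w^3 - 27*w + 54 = (w - 3)^2*(w + 6)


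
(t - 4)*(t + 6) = t^2 + 2*t - 24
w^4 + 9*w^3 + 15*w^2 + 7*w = w*(w + 1)^2*(w + 7)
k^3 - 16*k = k*(k - 4)*(k + 4)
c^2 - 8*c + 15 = (c - 5)*(c - 3)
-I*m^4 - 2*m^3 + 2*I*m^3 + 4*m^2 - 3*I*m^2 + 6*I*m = m*(m - 2)*(m - 3*I)*(-I*m + 1)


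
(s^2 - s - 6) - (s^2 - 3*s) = 2*s - 6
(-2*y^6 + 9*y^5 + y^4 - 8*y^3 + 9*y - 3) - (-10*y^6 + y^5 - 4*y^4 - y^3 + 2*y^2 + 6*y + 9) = 8*y^6 + 8*y^5 + 5*y^4 - 7*y^3 - 2*y^2 + 3*y - 12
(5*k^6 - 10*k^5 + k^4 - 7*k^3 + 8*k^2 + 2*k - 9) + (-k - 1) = 5*k^6 - 10*k^5 + k^4 - 7*k^3 + 8*k^2 + k - 10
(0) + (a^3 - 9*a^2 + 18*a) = a^3 - 9*a^2 + 18*a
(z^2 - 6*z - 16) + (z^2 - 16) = 2*z^2 - 6*z - 32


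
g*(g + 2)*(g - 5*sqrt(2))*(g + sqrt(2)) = g^4 - 4*sqrt(2)*g^3 + 2*g^3 - 8*sqrt(2)*g^2 - 10*g^2 - 20*g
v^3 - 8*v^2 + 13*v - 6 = (v - 6)*(v - 1)^2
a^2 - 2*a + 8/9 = (a - 4/3)*(a - 2/3)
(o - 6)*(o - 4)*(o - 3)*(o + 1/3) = o^4 - 38*o^3/3 + 149*o^2/3 - 54*o - 24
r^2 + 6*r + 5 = (r + 1)*(r + 5)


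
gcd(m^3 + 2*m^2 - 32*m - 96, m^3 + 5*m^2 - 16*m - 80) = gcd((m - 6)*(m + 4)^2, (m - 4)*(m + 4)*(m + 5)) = m + 4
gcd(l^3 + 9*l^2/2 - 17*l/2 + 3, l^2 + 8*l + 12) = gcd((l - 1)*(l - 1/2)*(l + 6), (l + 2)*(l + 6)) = l + 6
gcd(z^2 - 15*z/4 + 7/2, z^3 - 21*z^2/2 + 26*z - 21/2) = 1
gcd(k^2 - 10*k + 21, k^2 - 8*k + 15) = k - 3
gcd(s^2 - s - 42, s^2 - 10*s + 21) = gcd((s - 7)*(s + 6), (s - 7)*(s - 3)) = s - 7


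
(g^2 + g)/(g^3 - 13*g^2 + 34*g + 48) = g/(g^2 - 14*g + 48)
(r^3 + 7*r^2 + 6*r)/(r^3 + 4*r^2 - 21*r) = (r^2 + 7*r + 6)/(r^2 + 4*r - 21)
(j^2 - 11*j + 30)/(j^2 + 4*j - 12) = (j^2 - 11*j + 30)/(j^2 + 4*j - 12)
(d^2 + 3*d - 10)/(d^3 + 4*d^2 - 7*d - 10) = 1/(d + 1)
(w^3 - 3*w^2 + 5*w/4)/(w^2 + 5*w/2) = (4*w^2 - 12*w + 5)/(2*(2*w + 5))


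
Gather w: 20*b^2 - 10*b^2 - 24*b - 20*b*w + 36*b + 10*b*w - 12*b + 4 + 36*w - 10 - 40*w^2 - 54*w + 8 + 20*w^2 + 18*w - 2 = 10*b^2 - 10*b*w - 20*w^2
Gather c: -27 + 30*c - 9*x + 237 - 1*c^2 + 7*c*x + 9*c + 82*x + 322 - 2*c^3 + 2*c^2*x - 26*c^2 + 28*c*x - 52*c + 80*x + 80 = -2*c^3 + c^2*(2*x - 27) + c*(35*x - 13) + 153*x + 612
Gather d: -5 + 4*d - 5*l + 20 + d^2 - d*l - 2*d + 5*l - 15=d^2 + d*(2 - l)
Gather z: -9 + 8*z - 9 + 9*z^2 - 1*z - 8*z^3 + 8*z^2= -8*z^3 + 17*z^2 + 7*z - 18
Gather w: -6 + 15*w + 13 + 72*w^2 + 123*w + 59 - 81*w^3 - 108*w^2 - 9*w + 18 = -81*w^3 - 36*w^2 + 129*w + 84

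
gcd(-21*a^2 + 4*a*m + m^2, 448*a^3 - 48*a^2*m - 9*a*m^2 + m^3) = 7*a + m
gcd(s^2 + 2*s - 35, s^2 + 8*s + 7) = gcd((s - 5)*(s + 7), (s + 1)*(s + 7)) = s + 7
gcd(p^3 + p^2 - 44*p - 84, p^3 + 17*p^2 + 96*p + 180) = p + 6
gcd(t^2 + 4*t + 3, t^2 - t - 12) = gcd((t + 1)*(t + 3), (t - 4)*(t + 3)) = t + 3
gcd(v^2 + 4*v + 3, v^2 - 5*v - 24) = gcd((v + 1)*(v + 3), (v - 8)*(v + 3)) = v + 3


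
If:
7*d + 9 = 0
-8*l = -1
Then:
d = -9/7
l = 1/8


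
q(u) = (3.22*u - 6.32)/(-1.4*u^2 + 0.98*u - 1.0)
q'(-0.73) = 3.02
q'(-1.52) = 1.23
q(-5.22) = 0.52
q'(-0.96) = 2.31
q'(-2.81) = 0.40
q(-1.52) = 1.96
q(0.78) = 3.50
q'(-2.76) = 0.42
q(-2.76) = 1.06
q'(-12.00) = 0.02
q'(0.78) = -6.84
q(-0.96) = 2.91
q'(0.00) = 2.97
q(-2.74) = 1.07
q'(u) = (2.8*u - 0.98)*(3.22*u - 6.32)/(-1.4*u^2 + 0.98*u - 1.0)^2 + 3.22/(-1.4*u^2 + 0.98*u - 1.0) = (4.508*u^2 - 17.696*u + 2.9736)/(1.96*u^4 - 2.744*u^3 + 3.7604*u^2 - 1.96*u + 1.0)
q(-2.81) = 1.04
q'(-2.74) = 0.42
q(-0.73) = 3.52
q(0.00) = 6.32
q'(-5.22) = 0.11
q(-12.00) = 0.21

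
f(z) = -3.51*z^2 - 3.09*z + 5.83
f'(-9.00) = 60.09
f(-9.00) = -250.67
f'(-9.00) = 60.09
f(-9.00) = -250.67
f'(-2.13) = 11.86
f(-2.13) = -3.51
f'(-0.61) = 1.19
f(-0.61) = 6.41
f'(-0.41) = -0.21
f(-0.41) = 6.51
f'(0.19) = -4.42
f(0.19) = 5.12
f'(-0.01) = -3.02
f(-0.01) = 5.86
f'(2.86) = -23.17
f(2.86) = -31.72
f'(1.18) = -11.37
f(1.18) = -2.70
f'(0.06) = -3.51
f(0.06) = 5.63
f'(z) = -7.02*z - 3.09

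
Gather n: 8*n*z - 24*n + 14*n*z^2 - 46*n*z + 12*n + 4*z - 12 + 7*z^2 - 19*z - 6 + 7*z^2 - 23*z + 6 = n*(14*z^2 - 38*z - 12) + 14*z^2 - 38*z - 12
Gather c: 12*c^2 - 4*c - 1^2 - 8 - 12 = 12*c^2 - 4*c - 21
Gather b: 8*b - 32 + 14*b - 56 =22*b - 88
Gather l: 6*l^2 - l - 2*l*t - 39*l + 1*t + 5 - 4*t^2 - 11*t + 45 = 6*l^2 + l*(-2*t - 40) - 4*t^2 - 10*t + 50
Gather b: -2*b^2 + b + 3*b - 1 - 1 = -2*b^2 + 4*b - 2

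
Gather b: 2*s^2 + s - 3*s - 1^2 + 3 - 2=2*s^2 - 2*s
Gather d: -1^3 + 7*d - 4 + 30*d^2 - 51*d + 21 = 30*d^2 - 44*d + 16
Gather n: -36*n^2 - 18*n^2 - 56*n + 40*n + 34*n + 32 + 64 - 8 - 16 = -54*n^2 + 18*n + 72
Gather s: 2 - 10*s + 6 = 8 - 10*s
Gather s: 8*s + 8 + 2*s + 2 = 10*s + 10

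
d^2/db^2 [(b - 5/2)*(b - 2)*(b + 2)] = 6*b - 5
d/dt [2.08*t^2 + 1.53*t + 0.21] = 4.16*t + 1.53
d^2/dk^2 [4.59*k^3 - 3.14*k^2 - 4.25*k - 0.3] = 27.54*k - 6.28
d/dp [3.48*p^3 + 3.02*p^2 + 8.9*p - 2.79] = 10.44*p^2 + 6.04*p + 8.9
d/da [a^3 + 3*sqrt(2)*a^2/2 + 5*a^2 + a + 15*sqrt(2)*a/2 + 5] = 3*a^2 + 3*sqrt(2)*a + 10*a + 1 + 15*sqrt(2)/2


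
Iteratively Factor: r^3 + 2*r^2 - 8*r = (r - 2)*(r^2 + 4*r) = r*(r - 2)*(r + 4)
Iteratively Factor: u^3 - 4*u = (u)*(u^2 - 4) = u*(u + 2)*(u - 2)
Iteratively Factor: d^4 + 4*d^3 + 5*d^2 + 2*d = (d + 1)*(d^3 + 3*d^2 + 2*d) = (d + 1)*(d + 2)*(d^2 + d) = (d + 1)^2*(d + 2)*(d)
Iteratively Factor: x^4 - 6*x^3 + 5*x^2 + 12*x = (x)*(x^3 - 6*x^2 + 5*x + 12) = x*(x - 4)*(x^2 - 2*x - 3) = x*(x - 4)*(x + 1)*(x - 3)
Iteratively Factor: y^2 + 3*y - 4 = (y - 1)*(y + 4)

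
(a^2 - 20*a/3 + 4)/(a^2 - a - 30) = (a - 2/3)/(a + 5)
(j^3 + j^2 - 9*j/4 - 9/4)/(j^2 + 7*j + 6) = (j^2 - 9/4)/(j + 6)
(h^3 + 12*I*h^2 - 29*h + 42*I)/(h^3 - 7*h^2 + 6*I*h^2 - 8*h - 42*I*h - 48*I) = (h^2 + 6*I*h + 7)/(h^2 - 7*h - 8)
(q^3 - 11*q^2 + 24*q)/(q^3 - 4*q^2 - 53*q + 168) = q/(q + 7)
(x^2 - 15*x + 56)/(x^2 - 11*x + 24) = (x - 7)/(x - 3)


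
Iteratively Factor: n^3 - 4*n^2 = (n - 4)*(n^2) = n*(n - 4)*(n)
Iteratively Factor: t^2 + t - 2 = (t + 2)*(t - 1)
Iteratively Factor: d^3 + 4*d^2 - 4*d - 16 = (d + 4)*(d^2 - 4) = (d + 2)*(d + 4)*(d - 2)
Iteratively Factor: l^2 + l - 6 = (l - 2)*(l + 3)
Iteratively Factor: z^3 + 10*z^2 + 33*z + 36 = (z + 3)*(z^2 + 7*z + 12) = (z + 3)*(z + 4)*(z + 3)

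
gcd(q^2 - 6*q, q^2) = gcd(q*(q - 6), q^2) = q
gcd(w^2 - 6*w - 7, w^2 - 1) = w + 1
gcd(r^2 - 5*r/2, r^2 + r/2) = r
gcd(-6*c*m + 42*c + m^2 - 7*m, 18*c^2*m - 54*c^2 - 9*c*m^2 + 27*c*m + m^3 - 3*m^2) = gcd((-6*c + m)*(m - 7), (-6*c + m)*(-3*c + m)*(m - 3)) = 6*c - m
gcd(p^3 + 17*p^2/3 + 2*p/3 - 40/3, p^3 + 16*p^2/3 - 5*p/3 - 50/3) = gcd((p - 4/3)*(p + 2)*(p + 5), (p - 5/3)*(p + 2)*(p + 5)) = p^2 + 7*p + 10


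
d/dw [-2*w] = -2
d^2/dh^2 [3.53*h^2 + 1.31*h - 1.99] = 7.06000000000000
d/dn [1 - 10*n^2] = -20*n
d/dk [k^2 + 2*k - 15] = 2*k + 2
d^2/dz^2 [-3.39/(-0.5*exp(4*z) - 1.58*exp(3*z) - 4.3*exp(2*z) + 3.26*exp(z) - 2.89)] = ((-27.12*exp(3*z) - 48.2058*exp(2*z) - 58.308*exp(z) + 11.0514)*(0.5*exp(4*z) + 1.58*exp(3*z) + 4.3*exp(2*z) - 3.26*exp(z) + 2.89) + 3.39*(2.0*exp(3*z) + 4.74*exp(2*z) + 8.6*exp(z) - 3.26)*(4.0*exp(3*z) + 9.48*exp(2*z) + 17.2*exp(z) - 6.52)*exp(z))*exp(z)/(0.5*exp(4*z) + 1.58*exp(3*z) + 4.3*exp(2*z) - 3.26*exp(z) + 2.89)^3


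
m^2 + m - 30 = (m - 5)*(m + 6)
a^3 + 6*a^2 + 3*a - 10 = (a - 1)*(a + 2)*(a + 5)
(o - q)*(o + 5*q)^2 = o^3 + 9*o^2*q + 15*o*q^2 - 25*q^3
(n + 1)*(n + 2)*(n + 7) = n^3 + 10*n^2 + 23*n + 14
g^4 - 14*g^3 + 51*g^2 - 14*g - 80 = (g - 8)*(g - 5)*(g - 2)*(g + 1)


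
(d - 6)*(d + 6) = d^2 - 36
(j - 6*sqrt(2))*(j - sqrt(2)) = j^2 - 7*sqrt(2)*j + 12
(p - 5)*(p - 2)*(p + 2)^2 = p^4 - 3*p^3 - 14*p^2 + 12*p + 40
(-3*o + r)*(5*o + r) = -15*o^2 + 2*o*r + r^2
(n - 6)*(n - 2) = n^2 - 8*n + 12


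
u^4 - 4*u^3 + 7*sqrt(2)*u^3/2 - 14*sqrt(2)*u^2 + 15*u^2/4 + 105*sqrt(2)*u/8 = u*(u - 5/2)*(u - 3/2)*(u + 7*sqrt(2)/2)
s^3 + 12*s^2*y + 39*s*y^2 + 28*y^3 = (s + y)*(s + 4*y)*(s + 7*y)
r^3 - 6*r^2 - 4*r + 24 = (r - 6)*(r - 2)*(r + 2)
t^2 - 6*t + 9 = (t - 3)^2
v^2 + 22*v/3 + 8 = (v + 4/3)*(v + 6)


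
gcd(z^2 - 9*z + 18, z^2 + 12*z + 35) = 1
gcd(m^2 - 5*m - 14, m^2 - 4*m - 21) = m - 7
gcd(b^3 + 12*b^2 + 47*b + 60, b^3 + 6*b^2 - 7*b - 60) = b^2 + 9*b + 20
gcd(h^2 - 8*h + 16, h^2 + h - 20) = h - 4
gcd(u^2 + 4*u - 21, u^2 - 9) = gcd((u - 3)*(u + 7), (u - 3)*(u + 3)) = u - 3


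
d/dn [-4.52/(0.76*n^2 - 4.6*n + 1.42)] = (6.8704*n - 20.792)/(0.76*n^2 - 4.6*n + 1.42)^2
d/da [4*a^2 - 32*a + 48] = 8*a - 32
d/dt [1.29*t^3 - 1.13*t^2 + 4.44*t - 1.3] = 3.87*t^2 - 2.26*t + 4.44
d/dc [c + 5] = 1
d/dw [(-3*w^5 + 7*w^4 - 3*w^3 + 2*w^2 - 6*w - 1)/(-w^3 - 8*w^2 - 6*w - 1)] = w*(6*w^6 + 65*w^5 - 40*w^4 - 85*w^3 - 4*w^2 - 54*w - 20)/(w^6 + 16*w^5 + 76*w^4 + 98*w^3 + 52*w^2 + 12*w + 1)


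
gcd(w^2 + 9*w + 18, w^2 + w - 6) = w + 3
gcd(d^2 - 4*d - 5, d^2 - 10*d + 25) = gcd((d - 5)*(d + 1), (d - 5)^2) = d - 5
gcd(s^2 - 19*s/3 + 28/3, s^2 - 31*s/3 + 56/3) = s - 7/3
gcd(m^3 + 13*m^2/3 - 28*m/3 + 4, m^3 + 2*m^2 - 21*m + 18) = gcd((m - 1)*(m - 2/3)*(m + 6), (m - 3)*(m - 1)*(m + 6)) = m^2 + 5*m - 6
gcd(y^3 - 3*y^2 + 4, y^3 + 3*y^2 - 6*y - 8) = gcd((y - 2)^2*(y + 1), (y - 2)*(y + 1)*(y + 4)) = y^2 - y - 2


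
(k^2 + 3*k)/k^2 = (k + 3)/k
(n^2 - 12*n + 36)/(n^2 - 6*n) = (n - 6)/n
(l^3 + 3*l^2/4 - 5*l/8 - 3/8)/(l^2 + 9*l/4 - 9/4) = (2*l^2 + 3*l + 1)/(2*(l + 3))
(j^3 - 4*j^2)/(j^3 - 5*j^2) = (j - 4)/(j - 5)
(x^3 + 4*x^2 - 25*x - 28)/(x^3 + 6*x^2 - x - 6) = (x^2 + 3*x - 28)/(x^2 + 5*x - 6)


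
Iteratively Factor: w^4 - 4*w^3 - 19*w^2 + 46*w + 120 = (w - 5)*(w^3 + w^2 - 14*w - 24) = (w - 5)*(w + 2)*(w^2 - w - 12) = (w - 5)*(w - 4)*(w + 2)*(w + 3)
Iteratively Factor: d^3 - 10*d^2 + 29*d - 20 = (d - 5)*(d^2 - 5*d + 4) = (d - 5)*(d - 1)*(d - 4)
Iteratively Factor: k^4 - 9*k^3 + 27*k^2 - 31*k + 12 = (k - 1)*(k^3 - 8*k^2 + 19*k - 12) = (k - 4)*(k - 1)*(k^2 - 4*k + 3) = (k - 4)*(k - 3)*(k - 1)*(k - 1)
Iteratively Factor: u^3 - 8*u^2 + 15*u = (u - 5)*(u^2 - 3*u) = u*(u - 5)*(u - 3)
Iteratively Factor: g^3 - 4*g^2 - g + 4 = (g + 1)*(g^2 - 5*g + 4) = (g - 1)*(g + 1)*(g - 4)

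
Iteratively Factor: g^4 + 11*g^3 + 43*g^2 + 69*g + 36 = (g + 3)*(g^3 + 8*g^2 + 19*g + 12) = (g + 3)^2*(g^2 + 5*g + 4) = (g + 3)^2*(g + 4)*(g + 1)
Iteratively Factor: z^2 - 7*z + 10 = (z - 5)*(z - 2)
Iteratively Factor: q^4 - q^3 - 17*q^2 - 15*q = (q - 5)*(q^3 + 4*q^2 + 3*q) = (q - 5)*(q + 1)*(q^2 + 3*q) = (q - 5)*(q + 1)*(q + 3)*(q)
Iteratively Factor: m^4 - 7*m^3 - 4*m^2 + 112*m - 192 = (m - 4)*(m^3 - 3*m^2 - 16*m + 48) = (m - 4)^2*(m^2 + m - 12) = (m - 4)^2*(m - 3)*(m + 4)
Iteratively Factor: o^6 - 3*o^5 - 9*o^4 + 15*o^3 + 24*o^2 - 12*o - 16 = (o + 1)*(o^5 - 4*o^4 - 5*o^3 + 20*o^2 + 4*o - 16) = (o - 2)*(o + 1)*(o^4 - 2*o^3 - 9*o^2 + 2*o + 8) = (o - 4)*(o - 2)*(o + 1)*(o^3 + 2*o^2 - o - 2) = (o - 4)*(o - 2)*(o + 1)*(o + 2)*(o^2 - 1) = (o - 4)*(o - 2)*(o + 1)^2*(o + 2)*(o - 1)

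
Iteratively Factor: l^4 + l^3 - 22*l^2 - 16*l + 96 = (l + 3)*(l^3 - 2*l^2 - 16*l + 32) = (l - 2)*(l + 3)*(l^2 - 16) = (l - 4)*(l - 2)*(l + 3)*(l + 4)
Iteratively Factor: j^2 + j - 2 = (j - 1)*(j + 2)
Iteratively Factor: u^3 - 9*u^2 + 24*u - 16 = (u - 1)*(u^2 - 8*u + 16) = (u - 4)*(u - 1)*(u - 4)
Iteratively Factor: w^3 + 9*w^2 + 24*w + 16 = (w + 4)*(w^2 + 5*w + 4) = (w + 4)^2*(w + 1)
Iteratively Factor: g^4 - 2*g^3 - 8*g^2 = (g)*(g^3 - 2*g^2 - 8*g) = g*(g - 4)*(g^2 + 2*g) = g*(g - 4)*(g + 2)*(g)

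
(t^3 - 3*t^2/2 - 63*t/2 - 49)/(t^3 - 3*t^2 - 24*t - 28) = (t + 7/2)/(t + 2)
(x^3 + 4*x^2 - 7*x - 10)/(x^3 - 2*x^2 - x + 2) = (x + 5)/(x - 1)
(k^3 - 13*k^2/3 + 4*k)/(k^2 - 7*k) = (k^2 - 13*k/3 + 4)/(k - 7)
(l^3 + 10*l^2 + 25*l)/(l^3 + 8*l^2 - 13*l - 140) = l*(l + 5)/(l^2 + 3*l - 28)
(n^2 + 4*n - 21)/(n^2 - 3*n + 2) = (n^2 + 4*n - 21)/(n^2 - 3*n + 2)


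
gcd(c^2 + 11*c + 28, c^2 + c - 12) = c + 4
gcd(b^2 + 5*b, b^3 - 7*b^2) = b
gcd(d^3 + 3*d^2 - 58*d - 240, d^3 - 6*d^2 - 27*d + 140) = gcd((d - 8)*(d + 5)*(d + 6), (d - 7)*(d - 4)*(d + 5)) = d + 5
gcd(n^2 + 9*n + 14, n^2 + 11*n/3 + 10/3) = n + 2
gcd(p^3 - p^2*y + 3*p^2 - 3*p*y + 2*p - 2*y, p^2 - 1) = p + 1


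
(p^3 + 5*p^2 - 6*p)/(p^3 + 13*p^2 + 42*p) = (p - 1)/(p + 7)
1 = 1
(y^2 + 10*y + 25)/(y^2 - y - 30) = (y + 5)/(y - 6)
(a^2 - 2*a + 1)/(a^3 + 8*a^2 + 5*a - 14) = (a - 1)/(a^2 + 9*a + 14)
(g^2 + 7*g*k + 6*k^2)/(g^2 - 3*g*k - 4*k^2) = (g + 6*k)/(g - 4*k)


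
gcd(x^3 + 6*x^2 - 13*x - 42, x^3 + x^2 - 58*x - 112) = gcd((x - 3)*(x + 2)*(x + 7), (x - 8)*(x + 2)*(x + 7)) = x^2 + 9*x + 14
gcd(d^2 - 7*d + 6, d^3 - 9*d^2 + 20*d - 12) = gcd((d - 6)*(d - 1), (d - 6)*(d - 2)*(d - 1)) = d^2 - 7*d + 6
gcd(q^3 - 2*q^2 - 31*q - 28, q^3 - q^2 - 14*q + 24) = q + 4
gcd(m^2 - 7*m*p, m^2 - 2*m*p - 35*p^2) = -m + 7*p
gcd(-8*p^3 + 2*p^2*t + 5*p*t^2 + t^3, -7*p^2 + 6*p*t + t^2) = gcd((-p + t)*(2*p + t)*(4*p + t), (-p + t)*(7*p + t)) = p - t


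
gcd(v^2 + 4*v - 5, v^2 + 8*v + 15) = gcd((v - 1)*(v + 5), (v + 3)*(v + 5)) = v + 5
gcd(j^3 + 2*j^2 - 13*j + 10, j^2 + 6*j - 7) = j - 1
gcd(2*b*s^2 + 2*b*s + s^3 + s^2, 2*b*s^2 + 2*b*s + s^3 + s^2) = 2*b*s^2 + 2*b*s + s^3 + s^2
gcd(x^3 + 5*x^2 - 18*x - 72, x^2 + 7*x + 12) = x + 3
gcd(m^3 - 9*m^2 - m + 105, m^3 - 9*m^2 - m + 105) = m^3 - 9*m^2 - m + 105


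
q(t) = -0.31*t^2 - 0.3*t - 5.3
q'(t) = -0.62*t - 0.3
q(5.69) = -17.04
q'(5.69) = -3.83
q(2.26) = -7.56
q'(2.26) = -1.70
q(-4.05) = -9.17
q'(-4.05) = 2.21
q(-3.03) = -7.24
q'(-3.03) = 1.58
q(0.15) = -5.35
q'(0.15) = -0.39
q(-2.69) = -6.74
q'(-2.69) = 1.37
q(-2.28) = -6.23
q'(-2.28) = 1.11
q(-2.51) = -6.50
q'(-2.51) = 1.26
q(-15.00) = -70.55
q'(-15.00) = 9.00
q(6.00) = -18.26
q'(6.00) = -4.02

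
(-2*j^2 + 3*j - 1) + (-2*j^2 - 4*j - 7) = -4*j^2 - j - 8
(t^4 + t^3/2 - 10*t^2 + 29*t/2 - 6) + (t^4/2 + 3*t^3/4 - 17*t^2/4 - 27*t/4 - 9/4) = 3*t^4/2 + 5*t^3/4 - 57*t^2/4 + 31*t/4 - 33/4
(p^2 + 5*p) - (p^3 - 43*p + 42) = -p^3 + p^2 + 48*p - 42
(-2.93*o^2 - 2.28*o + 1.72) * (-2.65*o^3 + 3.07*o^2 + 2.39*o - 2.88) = 7.7645*o^5 - 2.9531*o^4 - 18.5603*o^3 + 8.2696*o^2 + 10.6772*o - 4.9536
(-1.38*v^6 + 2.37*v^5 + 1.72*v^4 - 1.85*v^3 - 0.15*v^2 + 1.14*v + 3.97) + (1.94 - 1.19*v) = -1.38*v^6 + 2.37*v^5 + 1.72*v^4 - 1.85*v^3 - 0.15*v^2 - 0.05*v + 5.91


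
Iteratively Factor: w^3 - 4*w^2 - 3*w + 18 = (w - 3)*(w^2 - w - 6) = (w - 3)^2*(w + 2)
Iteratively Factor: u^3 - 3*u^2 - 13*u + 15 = (u + 3)*(u^2 - 6*u + 5) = (u - 5)*(u + 3)*(u - 1)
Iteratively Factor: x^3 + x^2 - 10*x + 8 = (x - 1)*(x^2 + 2*x - 8) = (x - 1)*(x + 4)*(x - 2)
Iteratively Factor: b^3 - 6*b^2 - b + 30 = (b - 5)*(b^2 - b - 6) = (b - 5)*(b + 2)*(b - 3)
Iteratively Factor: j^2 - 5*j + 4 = (j - 1)*(j - 4)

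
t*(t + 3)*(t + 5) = t^3 + 8*t^2 + 15*t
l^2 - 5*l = l*(l - 5)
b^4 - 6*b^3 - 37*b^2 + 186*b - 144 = (b - 8)*(b - 3)*(b - 1)*(b + 6)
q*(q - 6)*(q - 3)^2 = q^4 - 12*q^3 + 45*q^2 - 54*q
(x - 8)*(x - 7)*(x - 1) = x^3 - 16*x^2 + 71*x - 56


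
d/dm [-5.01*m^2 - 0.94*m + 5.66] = -10.02*m - 0.94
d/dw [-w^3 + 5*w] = 5 - 3*w^2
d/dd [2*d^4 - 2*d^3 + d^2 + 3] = 2*d*(4*d^2 - 3*d + 1)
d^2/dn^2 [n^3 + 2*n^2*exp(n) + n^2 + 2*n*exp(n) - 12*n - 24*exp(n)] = 2*n^2*exp(n) + 10*n*exp(n) + 6*n - 16*exp(n) + 2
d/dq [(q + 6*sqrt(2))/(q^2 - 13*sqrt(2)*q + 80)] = (-q^2 - 12*sqrt(2)*q + 236)/(q^4 - 26*sqrt(2)*q^3 + 498*q^2 - 2080*sqrt(2)*q + 6400)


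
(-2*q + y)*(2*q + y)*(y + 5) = -4*q^2*y - 20*q^2 + y^3 + 5*y^2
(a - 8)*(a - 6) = a^2 - 14*a + 48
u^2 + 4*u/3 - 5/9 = (u - 1/3)*(u + 5/3)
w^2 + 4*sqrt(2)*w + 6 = (w + sqrt(2))*(w + 3*sqrt(2))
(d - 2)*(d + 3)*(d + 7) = d^3 + 8*d^2 + d - 42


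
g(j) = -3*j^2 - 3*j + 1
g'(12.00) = -75.00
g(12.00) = -467.00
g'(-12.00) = 69.00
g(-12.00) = -395.00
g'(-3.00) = 15.00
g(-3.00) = -17.00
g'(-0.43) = -0.42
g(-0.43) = 1.74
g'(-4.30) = 22.80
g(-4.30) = -41.57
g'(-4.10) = 21.60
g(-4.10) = -37.13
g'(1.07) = -9.42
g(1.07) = -5.64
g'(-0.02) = -2.88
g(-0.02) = 1.06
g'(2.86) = -20.16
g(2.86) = -32.12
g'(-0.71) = 1.26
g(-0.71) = 1.62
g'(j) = -6*j - 3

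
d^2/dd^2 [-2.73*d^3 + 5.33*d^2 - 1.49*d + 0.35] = 10.66 - 16.38*d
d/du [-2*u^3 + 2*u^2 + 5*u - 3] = -6*u^2 + 4*u + 5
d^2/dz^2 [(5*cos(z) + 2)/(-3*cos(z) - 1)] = (3*cos(z)^2 - cos(z) - 6)/(3*cos(z) + 1)^3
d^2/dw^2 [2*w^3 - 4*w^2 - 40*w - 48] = 12*w - 8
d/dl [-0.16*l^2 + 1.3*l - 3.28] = 1.3 - 0.32*l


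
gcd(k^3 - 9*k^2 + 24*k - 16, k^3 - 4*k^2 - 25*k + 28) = k - 1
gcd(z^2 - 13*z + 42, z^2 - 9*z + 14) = z - 7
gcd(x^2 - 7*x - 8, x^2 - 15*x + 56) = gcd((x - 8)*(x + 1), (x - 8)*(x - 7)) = x - 8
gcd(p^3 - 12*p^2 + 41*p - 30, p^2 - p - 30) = p - 6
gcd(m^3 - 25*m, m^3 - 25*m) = m^3 - 25*m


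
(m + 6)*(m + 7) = m^2 + 13*m + 42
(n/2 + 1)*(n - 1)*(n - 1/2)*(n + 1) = n^4/2 + 3*n^3/4 - n^2 - 3*n/4 + 1/2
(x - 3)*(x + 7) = x^2 + 4*x - 21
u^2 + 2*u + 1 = (u + 1)^2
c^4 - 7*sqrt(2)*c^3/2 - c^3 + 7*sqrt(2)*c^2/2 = c^2*(c - 1)*(c - 7*sqrt(2)/2)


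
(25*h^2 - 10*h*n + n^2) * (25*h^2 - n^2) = 625*h^4 - 250*h^3*n + 10*h*n^3 - n^4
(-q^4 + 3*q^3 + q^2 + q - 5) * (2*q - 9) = -2*q^5 + 15*q^4 - 25*q^3 - 7*q^2 - 19*q + 45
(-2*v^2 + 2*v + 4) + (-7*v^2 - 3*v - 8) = -9*v^2 - v - 4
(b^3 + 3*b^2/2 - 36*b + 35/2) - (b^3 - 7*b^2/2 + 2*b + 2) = 5*b^2 - 38*b + 31/2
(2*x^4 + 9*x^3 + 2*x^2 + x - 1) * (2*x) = 4*x^5 + 18*x^4 + 4*x^3 + 2*x^2 - 2*x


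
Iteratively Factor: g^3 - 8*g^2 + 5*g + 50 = (g - 5)*(g^2 - 3*g - 10) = (g - 5)*(g + 2)*(g - 5)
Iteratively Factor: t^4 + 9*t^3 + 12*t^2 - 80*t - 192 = (t - 3)*(t^3 + 12*t^2 + 48*t + 64) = (t - 3)*(t + 4)*(t^2 + 8*t + 16) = (t - 3)*(t + 4)^2*(t + 4)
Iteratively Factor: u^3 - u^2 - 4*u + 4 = (u - 2)*(u^2 + u - 2) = (u - 2)*(u + 2)*(u - 1)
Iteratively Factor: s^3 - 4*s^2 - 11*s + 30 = (s - 5)*(s^2 + s - 6) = (s - 5)*(s - 2)*(s + 3)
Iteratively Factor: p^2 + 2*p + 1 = (p + 1)*(p + 1)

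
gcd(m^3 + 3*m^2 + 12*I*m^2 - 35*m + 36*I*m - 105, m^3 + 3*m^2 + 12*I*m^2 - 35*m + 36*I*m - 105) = m^3 + m^2*(3 + 12*I) + m*(-35 + 36*I) - 105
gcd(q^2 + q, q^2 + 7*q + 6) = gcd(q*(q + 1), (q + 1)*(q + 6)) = q + 1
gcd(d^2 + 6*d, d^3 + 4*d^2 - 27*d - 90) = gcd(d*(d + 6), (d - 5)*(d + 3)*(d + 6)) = d + 6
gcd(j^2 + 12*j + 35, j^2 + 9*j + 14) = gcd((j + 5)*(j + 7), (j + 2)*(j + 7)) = j + 7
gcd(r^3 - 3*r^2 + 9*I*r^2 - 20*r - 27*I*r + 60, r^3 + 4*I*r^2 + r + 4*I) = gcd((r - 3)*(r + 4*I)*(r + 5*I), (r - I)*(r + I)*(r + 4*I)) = r + 4*I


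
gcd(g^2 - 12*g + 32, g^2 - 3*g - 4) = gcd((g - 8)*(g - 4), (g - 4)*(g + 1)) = g - 4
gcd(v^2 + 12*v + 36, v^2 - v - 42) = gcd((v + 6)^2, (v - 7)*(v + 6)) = v + 6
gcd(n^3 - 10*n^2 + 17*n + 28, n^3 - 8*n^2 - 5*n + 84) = n^2 - 11*n + 28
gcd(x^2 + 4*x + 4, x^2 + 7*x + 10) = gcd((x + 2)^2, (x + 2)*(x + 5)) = x + 2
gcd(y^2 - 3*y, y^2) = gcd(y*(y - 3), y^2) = y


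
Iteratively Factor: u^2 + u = (u + 1)*(u)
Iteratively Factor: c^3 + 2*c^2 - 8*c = (c - 2)*(c^2 + 4*c) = (c - 2)*(c + 4)*(c)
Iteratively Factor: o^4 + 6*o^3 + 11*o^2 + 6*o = (o + 2)*(o^3 + 4*o^2 + 3*o) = (o + 1)*(o + 2)*(o^2 + 3*o) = o*(o + 1)*(o + 2)*(o + 3)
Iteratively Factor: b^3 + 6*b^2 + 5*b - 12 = (b + 3)*(b^2 + 3*b - 4) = (b + 3)*(b + 4)*(b - 1)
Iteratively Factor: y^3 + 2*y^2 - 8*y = (y - 2)*(y^2 + 4*y) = y*(y - 2)*(y + 4)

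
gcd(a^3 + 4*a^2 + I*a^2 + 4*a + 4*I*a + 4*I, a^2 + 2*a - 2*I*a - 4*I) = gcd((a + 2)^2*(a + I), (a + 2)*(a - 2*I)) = a + 2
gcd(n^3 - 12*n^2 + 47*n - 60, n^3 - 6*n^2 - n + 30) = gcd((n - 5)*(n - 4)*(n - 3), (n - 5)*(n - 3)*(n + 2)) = n^2 - 8*n + 15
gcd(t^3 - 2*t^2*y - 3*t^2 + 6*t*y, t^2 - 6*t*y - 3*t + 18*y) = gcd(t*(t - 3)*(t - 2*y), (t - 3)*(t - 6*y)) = t - 3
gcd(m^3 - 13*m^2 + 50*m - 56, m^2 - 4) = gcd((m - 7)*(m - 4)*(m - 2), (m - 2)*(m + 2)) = m - 2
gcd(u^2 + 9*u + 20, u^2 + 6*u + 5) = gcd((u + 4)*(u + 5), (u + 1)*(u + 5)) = u + 5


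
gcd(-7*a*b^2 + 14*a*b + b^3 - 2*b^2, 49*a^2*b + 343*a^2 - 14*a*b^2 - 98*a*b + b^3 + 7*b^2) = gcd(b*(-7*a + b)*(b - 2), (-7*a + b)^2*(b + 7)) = 7*a - b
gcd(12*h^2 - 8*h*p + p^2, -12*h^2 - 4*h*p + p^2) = -6*h + p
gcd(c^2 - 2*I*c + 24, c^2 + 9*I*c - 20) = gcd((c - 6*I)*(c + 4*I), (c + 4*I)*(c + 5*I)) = c + 4*I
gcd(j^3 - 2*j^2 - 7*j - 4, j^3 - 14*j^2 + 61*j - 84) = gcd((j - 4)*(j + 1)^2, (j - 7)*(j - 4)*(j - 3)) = j - 4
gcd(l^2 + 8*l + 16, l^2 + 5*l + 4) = l + 4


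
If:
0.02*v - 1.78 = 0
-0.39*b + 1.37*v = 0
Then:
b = 312.64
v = 89.00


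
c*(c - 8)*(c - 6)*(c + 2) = c^4 - 12*c^3 + 20*c^2 + 96*c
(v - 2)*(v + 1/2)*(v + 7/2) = v^3 + 2*v^2 - 25*v/4 - 7/2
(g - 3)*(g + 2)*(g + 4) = g^3 + 3*g^2 - 10*g - 24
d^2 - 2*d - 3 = (d - 3)*(d + 1)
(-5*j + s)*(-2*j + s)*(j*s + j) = 10*j^3*s + 10*j^3 - 7*j^2*s^2 - 7*j^2*s + j*s^3 + j*s^2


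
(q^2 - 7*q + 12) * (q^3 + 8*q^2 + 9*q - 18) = q^5 + q^4 - 35*q^3 + 15*q^2 + 234*q - 216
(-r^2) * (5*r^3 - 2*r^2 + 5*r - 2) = -5*r^5 + 2*r^4 - 5*r^3 + 2*r^2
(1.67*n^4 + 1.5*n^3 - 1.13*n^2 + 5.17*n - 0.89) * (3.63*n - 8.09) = 6.0621*n^5 - 8.0653*n^4 - 16.2369*n^3 + 27.9088*n^2 - 45.056*n + 7.2001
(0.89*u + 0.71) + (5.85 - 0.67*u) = 0.22*u + 6.56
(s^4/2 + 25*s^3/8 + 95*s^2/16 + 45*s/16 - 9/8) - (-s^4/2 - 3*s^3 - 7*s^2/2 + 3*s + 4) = s^4 + 49*s^3/8 + 151*s^2/16 - 3*s/16 - 41/8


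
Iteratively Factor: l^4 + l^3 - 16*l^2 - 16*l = (l + 4)*(l^3 - 3*l^2 - 4*l) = (l + 1)*(l + 4)*(l^2 - 4*l) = l*(l + 1)*(l + 4)*(l - 4)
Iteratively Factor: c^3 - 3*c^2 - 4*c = (c - 4)*(c^2 + c) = (c - 4)*(c + 1)*(c)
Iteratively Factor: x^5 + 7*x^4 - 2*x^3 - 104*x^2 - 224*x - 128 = (x + 4)*(x^4 + 3*x^3 - 14*x^2 - 48*x - 32) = (x + 4)^2*(x^3 - x^2 - 10*x - 8) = (x - 4)*(x + 4)^2*(x^2 + 3*x + 2) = (x - 4)*(x + 1)*(x + 4)^2*(x + 2)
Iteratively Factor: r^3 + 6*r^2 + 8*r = (r)*(r^2 + 6*r + 8) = r*(r + 2)*(r + 4)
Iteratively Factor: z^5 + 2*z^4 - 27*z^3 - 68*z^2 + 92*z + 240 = (z + 4)*(z^4 - 2*z^3 - 19*z^2 + 8*z + 60) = (z - 2)*(z + 4)*(z^3 - 19*z - 30) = (z - 2)*(z + 2)*(z + 4)*(z^2 - 2*z - 15) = (z - 5)*(z - 2)*(z + 2)*(z + 4)*(z + 3)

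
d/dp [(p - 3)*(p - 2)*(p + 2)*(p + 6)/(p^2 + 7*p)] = 2*(p^5 + 12*p^4 + 21*p^3 - 71*p^2 - 72*p - 252)/(p^2*(p^2 + 14*p + 49))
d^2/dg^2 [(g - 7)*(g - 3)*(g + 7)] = 6*g - 6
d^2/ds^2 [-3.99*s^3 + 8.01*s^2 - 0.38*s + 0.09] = 16.02 - 23.94*s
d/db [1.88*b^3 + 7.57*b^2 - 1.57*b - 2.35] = 5.64*b^2 + 15.14*b - 1.57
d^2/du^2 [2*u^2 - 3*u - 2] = 4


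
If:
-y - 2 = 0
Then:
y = -2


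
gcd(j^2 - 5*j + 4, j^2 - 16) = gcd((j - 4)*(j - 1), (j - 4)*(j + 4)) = j - 4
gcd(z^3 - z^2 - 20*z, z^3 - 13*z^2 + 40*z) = z^2 - 5*z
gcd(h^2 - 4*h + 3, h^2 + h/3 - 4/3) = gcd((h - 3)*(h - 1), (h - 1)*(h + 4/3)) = h - 1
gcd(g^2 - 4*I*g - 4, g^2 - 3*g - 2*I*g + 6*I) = g - 2*I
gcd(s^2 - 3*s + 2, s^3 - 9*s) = 1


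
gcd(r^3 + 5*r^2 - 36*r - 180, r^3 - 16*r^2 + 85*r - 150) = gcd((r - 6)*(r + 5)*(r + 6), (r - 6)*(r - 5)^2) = r - 6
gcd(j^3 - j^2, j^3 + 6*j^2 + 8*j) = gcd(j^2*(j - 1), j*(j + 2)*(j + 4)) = j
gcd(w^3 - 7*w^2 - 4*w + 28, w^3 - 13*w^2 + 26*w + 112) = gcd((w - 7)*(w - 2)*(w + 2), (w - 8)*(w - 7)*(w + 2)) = w^2 - 5*w - 14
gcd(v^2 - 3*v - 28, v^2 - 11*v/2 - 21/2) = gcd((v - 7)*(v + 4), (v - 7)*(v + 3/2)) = v - 7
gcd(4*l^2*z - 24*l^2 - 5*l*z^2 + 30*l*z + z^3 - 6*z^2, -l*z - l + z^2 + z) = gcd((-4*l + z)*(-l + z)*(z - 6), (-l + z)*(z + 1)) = -l + z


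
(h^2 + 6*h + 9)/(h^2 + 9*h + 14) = (h^2 + 6*h + 9)/(h^2 + 9*h + 14)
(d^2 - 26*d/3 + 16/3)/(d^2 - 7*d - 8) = (d - 2/3)/(d + 1)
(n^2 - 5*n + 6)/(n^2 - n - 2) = (n - 3)/(n + 1)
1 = 1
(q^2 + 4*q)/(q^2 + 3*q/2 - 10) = 2*q/(2*q - 5)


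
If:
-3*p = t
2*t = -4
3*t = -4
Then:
No Solution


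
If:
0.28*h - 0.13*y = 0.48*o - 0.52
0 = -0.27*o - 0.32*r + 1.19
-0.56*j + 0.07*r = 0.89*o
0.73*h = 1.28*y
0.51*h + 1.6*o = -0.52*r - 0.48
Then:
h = -3.64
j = 1.28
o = -0.48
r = 4.12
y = -2.08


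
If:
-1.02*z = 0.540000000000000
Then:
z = -0.53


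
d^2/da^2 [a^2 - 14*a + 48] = 2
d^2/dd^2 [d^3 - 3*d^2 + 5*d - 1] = 6*d - 6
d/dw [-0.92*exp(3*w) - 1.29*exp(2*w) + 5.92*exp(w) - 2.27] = (-2.76*exp(2*w) - 2.58*exp(w) + 5.92)*exp(w)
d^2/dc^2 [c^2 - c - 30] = 2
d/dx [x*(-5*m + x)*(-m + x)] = 5*m^2 - 12*m*x + 3*x^2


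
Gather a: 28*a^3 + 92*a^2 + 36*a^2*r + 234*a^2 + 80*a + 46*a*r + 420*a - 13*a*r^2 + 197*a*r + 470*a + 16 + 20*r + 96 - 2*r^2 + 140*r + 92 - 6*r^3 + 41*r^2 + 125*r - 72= 28*a^3 + a^2*(36*r + 326) + a*(-13*r^2 + 243*r + 970) - 6*r^3 + 39*r^2 + 285*r + 132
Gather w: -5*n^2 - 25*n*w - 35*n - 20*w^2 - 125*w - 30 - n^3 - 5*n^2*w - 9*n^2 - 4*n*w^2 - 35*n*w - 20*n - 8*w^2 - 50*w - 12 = -n^3 - 14*n^2 - 55*n + w^2*(-4*n - 28) + w*(-5*n^2 - 60*n - 175) - 42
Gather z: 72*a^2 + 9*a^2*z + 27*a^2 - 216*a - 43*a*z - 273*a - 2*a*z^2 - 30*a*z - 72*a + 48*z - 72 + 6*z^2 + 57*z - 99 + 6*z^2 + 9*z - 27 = 99*a^2 - 561*a + z^2*(12 - 2*a) + z*(9*a^2 - 73*a + 114) - 198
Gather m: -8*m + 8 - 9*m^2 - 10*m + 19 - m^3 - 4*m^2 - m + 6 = -m^3 - 13*m^2 - 19*m + 33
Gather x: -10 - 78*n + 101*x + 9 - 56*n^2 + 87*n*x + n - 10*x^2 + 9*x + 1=-56*n^2 - 77*n - 10*x^2 + x*(87*n + 110)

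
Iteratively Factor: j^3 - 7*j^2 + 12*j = (j - 4)*(j^2 - 3*j) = (j - 4)*(j - 3)*(j)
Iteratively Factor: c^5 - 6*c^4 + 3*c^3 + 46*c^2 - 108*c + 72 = (c - 2)*(c^4 - 4*c^3 - 5*c^2 + 36*c - 36) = (c - 2)^2*(c^3 - 2*c^2 - 9*c + 18) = (c - 2)^3*(c^2 - 9) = (c - 3)*(c - 2)^3*(c + 3)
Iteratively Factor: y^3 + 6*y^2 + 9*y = (y + 3)*(y^2 + 3*y) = (y + 3)^2*(y)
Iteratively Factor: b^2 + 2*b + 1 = (b + 1)*(b + 1)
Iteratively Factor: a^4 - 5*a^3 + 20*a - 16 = (a + 2)*(a^3 - 7*a^2 + 14*a - 8) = (a - 4)*(a + 2)*(a^2 - 3*a + 2) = (a - 4)*(a - 2)*(a + 2)*(a - 1)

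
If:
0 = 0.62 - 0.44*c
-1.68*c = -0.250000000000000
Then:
No Solution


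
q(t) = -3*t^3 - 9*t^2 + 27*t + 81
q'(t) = -9*t^2 - 18*t + 27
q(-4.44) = 46.28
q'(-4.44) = -70.50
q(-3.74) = 11.07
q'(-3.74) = -31.57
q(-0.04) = 79.91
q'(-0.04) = 27.71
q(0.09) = 83.35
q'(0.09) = 25.31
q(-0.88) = 52.31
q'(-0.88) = 35.87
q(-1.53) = 29.37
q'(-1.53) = 33.47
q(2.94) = 6.35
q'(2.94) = -103.71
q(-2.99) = 0.00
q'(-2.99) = 0.36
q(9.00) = -2592.00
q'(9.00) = -864.00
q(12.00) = -6075.00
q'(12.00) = -1485.00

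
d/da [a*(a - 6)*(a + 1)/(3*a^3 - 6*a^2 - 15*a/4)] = 4*(12*a^2 + 38*a - 23)/(3*(16*a^4 - 64*a^3 + 24*a^2 + 80*a + 25))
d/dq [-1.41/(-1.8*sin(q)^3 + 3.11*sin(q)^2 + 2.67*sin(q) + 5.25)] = (-7.614*sin(q)^2 + 8.7702*sin(q) + 3.7647)*cos(q)/(-1.8*sin(q)^3 + 3.11*sin(q)^2 + 2.67*sin(q) + 5.25)^2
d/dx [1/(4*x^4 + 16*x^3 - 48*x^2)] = (-x^2 - 3*x + 6)/(x^3*(x^2 + 4*x - 12)^2)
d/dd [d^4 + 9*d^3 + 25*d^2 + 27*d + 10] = 4*d^3 + 27*d^2 + 50*d + 27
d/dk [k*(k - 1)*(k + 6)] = 3*k^2 + 10*k - 6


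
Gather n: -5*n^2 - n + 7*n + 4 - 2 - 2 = -5*n^2 + 6*n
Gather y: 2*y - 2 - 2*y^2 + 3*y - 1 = -2*y^2 + 5*y - 3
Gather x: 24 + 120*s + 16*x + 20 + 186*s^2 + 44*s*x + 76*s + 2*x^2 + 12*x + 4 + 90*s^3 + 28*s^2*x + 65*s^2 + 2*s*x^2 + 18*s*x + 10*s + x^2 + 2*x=90*s^3 + 251*s^2 + 206*s + x^2*(2*s + 3) + x*(28*s^2 + 62*s + 30) + 48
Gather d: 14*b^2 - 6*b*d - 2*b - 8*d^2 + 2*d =14*b^2 - 2*b - 8*d^2 + d*(2 - 6*b)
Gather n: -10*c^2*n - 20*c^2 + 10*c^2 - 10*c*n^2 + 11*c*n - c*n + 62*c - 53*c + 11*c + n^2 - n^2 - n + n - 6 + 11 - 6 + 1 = -10*c^2 - 10*c*n^2 + 20*c + n*(-10*c^2 + 10*c)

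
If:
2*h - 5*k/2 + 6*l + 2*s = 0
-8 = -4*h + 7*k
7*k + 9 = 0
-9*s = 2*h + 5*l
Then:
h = -1/4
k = -9/7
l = -89/154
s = 29/77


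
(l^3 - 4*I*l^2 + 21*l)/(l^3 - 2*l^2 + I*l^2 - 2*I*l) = (l^2 - 4*I*l + 21)/(l^2 + l*(-2 + I) - 2*I)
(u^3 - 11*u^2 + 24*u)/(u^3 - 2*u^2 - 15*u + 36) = u*(u - 8)/(u^2 + u - 12)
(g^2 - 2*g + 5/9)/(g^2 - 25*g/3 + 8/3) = (g - 5/3)/(g - 8)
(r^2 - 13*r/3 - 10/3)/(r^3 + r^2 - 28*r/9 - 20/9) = 3*(r - 5)/(3*r^2 + r - 10)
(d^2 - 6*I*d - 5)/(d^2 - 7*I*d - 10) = (d - I)/(d - 2*I)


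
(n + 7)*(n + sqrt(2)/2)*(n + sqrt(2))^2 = n^4 + 5*sqrt(2)*n^3/2 + 7*n^3 + 4*n^2 + 35*sqrt(2)*n^2/2 + sqrt(2)*n + 28*n + 7*sqrt(2)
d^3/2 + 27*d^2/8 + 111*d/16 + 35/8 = (d/2 + 1)*(d + 5/4)*(d + 7/2)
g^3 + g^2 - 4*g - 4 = (g - 2)*(g + 1)*(g + 2)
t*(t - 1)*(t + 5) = t^3 + 4*t^2 - 5*t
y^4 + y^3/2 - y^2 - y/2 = y*(y - 1)*(y + 1/2)*(y + 1)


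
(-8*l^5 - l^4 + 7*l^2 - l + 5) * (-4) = 32*l^5 + 4*l^4 - 28*l^2 + 4*l - 20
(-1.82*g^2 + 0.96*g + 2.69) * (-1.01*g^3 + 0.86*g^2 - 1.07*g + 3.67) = 1.8382*g^5 - 2.5348*g^4 + 0.0561000000000005*g^3 - 5.3932*g^2 + 0.644899999999999*g + 9.8723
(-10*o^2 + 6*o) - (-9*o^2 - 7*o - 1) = -o^2 + 13*o + 1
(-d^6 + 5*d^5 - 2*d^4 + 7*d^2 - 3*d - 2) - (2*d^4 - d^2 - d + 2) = -d^6 + 5*d^5 - 4*d^4 + 8*d^2 - 2*d - 4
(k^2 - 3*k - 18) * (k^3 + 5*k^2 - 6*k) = k^5 + 2*k^4 - 39*k^3 - 72*k^2 + 108*k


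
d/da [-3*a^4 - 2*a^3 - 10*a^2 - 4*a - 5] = -12*a^3 - 6*a^2 - 20*a - 4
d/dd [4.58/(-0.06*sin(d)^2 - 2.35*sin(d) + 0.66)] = (0.5496*sin(d) + 10.763)*cos(d)/(0.06*sin(d)^2 + 2.35*sin(d) - 0.66)^2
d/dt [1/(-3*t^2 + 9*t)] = (2*t - 3)/(3*t^2*(t - 3)^2)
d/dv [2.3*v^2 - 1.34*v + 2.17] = 4.6*v - 1.34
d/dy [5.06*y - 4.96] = 5.06000000000000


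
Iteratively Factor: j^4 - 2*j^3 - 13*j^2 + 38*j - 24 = (j - 2)*(j^3 - 13*j + 12) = (j - 2)*(j + 4)*(j^2 - 4*j + 3) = (j - 2)*(j - 1)*(j + 4)*(j - 3)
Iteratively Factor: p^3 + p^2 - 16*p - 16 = (p - 4)*(p^2 + 5*p + 4) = (p - 4)*(p + 1)*(p + 4)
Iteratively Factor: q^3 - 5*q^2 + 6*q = (q - 2)*(q^2 - 3*q) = q*(q - 2)*(q - 3)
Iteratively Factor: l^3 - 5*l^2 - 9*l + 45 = (l - 5)*(l^2 - 9) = (l - 5)*(l + 3)*(l - 3)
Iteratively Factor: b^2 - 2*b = (b)*(b - 2)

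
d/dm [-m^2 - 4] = -2*m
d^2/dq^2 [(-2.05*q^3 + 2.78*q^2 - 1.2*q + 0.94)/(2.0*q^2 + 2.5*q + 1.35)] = (-2.8421709430404e-14*q^4 - 51.955*q^3 - 63.9885*q^2 + 25.22325*q + 24.9071)/(8.0*q^6 + 30.0*q^5 + 53.7*q^4 + 56.125*q^3 + 36.2475*q^2 + 13.66875*q + 2.460375)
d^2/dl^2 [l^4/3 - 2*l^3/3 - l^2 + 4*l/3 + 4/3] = 4*l^2 - 4*l - 2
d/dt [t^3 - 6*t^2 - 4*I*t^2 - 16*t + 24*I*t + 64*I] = 3*t^2 - 12*t - 8*I*t - 16 + 24*I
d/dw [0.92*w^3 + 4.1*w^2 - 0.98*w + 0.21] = 2.76*w^2 + 8.2*w - 0.98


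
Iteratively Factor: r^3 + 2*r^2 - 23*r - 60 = (r + 3)*(r^2 - r - 20) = (r + 3)*(r + 4)*(r - 5)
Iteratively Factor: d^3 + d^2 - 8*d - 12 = (d + 2)*(d^2 - d - 6) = (d - 3)*(d + 2)*(d + 2)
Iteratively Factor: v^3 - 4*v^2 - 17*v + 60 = (v - 5)*(v^2 + v - 12) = (v - 5)*(v + 4)*(v - 3)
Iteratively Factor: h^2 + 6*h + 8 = (h + 2)*(h + 4)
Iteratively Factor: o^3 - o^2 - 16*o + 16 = (o - 1)*(o^2 - 16) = (o - 1)*(o + 4)*(o - 4)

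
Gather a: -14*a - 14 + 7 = -14*a - 7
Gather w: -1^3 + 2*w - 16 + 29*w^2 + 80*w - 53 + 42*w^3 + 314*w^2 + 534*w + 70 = 42*w^3 + 343*w^2 + 616*w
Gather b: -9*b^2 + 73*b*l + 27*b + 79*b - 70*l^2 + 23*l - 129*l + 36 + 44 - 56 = -9*b^2 + b*(73*l + 106) - 70*l^2 - 106*l + 24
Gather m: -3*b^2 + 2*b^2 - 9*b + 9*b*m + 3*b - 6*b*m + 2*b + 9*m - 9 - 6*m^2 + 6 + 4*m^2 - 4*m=-b^2 - 4*b - 2*m^2 + m*(3*b + 5) - 3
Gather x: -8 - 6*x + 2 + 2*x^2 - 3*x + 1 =2*x^2 - 9*x - 5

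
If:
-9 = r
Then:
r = -9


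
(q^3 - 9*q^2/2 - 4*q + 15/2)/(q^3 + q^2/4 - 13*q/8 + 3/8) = 4*(q - 5)/(4*q - 1)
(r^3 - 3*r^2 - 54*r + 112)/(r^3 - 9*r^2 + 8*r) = (r^2 + 5*r - 14)/(r*(r - 1))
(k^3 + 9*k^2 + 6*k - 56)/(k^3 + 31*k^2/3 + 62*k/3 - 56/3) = 3*(k - 2)/(3*k - 2)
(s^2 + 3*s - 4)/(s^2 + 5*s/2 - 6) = 2*(s - 1)/(2*s - 3)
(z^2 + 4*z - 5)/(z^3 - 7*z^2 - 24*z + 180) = (z - 1)/(z^2 - 12*z + 36)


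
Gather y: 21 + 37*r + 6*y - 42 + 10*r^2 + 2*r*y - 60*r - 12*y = 10*r^2 - 23*r + y*(2*r - 6) - 21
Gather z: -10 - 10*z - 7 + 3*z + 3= -7*z - 14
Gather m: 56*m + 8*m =64*m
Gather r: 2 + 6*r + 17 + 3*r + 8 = 9*r + 27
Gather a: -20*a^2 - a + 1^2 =-20*a^2 - a + 1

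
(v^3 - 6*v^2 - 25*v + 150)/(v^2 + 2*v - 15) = (v^2 - 11*v + 30)/(v - 3)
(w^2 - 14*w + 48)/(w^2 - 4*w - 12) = (w - 8)/(w + 2)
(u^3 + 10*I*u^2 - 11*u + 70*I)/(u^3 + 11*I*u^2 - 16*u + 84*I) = (u + 5*I)/(u + 6*I)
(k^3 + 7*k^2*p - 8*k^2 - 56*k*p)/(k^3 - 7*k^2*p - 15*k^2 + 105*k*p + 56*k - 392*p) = k*(-k - 7*p)/(-k^2 + 7*k*p + 7*k - 49*p)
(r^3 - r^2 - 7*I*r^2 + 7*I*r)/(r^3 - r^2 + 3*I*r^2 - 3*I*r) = (r - 7*I)/(r + 3*I)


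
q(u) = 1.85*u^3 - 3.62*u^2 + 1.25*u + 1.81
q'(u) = 5.55*u^2 - 7.24*u + 1.25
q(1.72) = 2.66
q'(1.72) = 5.22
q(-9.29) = -1805.49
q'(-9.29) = 547.50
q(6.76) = 416.33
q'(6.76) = 205.93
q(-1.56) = -15.97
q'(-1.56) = 26.05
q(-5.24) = -370.31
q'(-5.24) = 191.58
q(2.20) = 6.74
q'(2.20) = 12.18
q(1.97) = 4.37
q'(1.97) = 8.53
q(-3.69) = -145.04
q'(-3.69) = 103.53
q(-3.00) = -84.47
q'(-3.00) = 72.92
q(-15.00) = -7075.19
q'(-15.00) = 1358.60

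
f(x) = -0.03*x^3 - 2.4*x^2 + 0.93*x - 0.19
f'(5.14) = -26.12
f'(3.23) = -15.51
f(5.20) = -64.47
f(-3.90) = -38.54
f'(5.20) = -26.46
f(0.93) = -1.42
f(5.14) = -62.89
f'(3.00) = -14.28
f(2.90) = -18.41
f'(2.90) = -13.75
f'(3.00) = -14.28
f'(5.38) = -27.50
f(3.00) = -19.81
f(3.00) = -19.81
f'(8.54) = -46.63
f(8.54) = -185.97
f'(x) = -0.09*x^2 - 4.8*x + 0.93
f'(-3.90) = 18.28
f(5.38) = -69.32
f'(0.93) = -3.61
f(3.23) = -23.24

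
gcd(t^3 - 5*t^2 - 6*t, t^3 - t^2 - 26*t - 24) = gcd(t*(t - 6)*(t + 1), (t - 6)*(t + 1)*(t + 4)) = t^2 - 5*t - 6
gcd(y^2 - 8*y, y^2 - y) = y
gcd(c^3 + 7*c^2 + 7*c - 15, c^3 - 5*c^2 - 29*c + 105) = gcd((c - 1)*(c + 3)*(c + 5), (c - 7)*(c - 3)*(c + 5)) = c + 5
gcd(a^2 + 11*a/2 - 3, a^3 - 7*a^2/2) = 1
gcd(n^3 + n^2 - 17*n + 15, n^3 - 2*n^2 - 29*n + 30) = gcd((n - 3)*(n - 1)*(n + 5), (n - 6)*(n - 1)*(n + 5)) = n^2 + 4*n - 5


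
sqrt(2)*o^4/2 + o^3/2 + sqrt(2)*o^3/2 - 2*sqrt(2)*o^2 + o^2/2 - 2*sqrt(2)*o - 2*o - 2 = (o - 2)*(o + 1)*(o + sqrt(2)/2)*(sqrt(2)*o/2 + sqrt(2))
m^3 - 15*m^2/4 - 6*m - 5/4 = (m - 5)*(m + 1/4)*(m + 1)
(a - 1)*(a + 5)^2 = a^3 + 9*a^2 + 15*a - 25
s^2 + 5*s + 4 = (s + 1)*(s + 4)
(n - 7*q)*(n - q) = n^2 - 8*n*q + 7*q^2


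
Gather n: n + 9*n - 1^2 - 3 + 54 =10*n + 50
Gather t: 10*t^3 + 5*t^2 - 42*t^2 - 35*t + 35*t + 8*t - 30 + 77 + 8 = 10*t^3 - 37*t^2 + 8*t + 55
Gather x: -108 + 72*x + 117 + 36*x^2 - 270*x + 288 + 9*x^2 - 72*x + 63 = 45*x^2 - 270*x + 360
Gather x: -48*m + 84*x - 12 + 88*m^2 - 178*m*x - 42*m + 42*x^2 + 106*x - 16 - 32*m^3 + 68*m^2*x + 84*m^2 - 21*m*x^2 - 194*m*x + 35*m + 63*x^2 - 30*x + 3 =-32*m^3 + 172*m^2 - 55*m + x^2*(105 - 21*m) + x*(68*m^2 - 372*m + 160) - 25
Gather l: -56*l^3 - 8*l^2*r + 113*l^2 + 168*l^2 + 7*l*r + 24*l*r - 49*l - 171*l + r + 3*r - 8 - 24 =-56*l^3 + l^2*(281 - 8*r) + l*(31*r - 220) + 4*r - 32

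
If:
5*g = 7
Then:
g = 7/5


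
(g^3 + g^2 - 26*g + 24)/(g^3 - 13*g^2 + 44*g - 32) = (g + 6)/(g - 8)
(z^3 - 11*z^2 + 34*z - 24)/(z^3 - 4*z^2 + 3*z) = (z^2 - 10*z + 24)/(z*(z - 3))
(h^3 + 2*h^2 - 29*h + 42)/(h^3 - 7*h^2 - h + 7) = (h^3 + 2*h^2 - 29*h + 42)/(h^3 - 7*h^2 - h + 7)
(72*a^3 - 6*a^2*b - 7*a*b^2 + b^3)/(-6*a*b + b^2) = -12*a^2/b - a + b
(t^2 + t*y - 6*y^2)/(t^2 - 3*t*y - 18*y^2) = (-t + 2*y)/(-t + 6*y)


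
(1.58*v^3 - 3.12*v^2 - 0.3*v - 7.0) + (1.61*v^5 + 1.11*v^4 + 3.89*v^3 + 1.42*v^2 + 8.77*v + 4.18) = 1.61*v^5 + 1.11*v^4 + 5.47*v^3 - 1.7*v^2 + 8.47*v - 2.82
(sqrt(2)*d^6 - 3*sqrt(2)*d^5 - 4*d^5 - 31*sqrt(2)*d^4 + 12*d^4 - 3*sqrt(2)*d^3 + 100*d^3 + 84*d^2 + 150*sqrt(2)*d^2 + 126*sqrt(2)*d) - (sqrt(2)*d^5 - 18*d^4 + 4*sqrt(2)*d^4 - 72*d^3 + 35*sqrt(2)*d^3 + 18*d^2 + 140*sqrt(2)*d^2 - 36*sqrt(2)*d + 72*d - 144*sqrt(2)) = sqrt(2)*d^6 - 4*sqrt(2)*d^5 - 4*d^5 - 35*sqrt(2)*d^4 + 30*d^4 - 38*sqrt(2)*d^3 + 172*d^3 + 10*sqrt(2)*d^2 + 66*d^2 - 72*d + 162*sqrt(2)*d + 144*sqrt(2)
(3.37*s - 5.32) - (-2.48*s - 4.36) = 5.85*s - 0.96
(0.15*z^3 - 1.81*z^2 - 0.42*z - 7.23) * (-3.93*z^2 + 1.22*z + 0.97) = -0.5895*z^5 + 7.2963*z^4 - 0.4121*z^3 + 26.1458*z^2 - 9.228*z - 7.0131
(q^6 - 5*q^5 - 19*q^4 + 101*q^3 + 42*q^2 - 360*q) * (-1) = -q^6 + 5*q^5 + 19*q^4 - 101*q^3 - 42*q^2 + 360*q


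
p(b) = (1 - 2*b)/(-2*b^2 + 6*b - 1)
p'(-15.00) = 0.00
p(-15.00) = -0.06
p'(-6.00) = -0.01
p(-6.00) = -0.12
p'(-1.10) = -0.13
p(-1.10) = -0.32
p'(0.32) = -6.12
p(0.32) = 0.50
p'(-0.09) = -1.81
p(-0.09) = -0.76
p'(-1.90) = -0.07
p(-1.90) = -0.24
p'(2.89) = -194.87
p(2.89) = 13.12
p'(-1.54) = -0.09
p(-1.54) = -0.27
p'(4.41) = -0.36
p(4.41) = 0.58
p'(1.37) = -0.50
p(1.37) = -0.50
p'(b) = (1 - 2*b)*(4*b - 6)/(-2*b^2 + 6*b - 1)^2 - 2/(-2*b^2 + 6*b - 1)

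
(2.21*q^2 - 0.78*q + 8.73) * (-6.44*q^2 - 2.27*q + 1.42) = -14.2324*q^4 + 0.00649999999999995*q^3 - 51.3124*q^2 - 20.9247*q + 12.3966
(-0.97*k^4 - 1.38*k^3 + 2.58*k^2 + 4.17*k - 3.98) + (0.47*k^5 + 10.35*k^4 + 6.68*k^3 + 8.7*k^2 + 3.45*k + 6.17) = 0.47*k^5 + 9.38*k^4 + 5.3*k^3 + 11.28*k^2 + 7.62*k + 2.19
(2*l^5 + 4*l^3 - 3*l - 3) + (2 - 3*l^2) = 2*l^5 + 4*l^3 - 3*l^2 - 3*l - 1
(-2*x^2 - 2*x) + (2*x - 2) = -2*x^2 - 2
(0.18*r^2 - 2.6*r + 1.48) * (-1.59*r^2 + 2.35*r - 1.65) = -0.2862*r^4 + 4.557*r^3 - 8.7602*r^2 + 7.768*r - 2.442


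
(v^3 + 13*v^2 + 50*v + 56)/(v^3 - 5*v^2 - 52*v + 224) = (v^2 + 6*v + 8)/(v^2 - 12*v + 32)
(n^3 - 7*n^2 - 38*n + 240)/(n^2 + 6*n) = n - 13 + 40/n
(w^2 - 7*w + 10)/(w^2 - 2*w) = (w - 5)/w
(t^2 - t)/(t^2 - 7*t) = (t - 1)/(t - 7)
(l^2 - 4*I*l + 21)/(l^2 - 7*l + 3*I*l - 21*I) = (l - 7*I)/(l - 7)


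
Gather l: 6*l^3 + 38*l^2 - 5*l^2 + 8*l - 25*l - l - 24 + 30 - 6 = 6*l^3 + 33*l^2 - 18*l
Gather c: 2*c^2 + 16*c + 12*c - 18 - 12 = 2*c^2 + 28*c - 30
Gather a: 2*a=2*a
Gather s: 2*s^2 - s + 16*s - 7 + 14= 2*s^2 + 15*s + 7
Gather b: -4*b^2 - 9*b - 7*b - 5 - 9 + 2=-4*b^2 - 16*b - 12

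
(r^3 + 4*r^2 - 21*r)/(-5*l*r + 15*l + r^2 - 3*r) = r*(r + 7)/(-5*l + r)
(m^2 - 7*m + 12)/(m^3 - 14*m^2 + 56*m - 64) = (m - 3)/(m^2 - 10*m + 16)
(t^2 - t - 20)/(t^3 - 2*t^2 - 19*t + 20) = 1/(t - 1)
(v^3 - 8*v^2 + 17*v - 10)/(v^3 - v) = (v^2 - 7*v + 10)/(v*(v + 1))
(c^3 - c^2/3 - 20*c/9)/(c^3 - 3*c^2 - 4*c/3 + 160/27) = 3*c/(3*c - 8)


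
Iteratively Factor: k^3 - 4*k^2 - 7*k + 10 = (k + 2)*(k^2 - 6*k + 5) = (k - 1)*(k + 2)*(k - 5)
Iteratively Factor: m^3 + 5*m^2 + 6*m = (m + 2)*(m^2 + 3*m) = m*(m + 2)*(m + 3)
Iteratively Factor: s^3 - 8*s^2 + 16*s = (s)*(s^2 - 8*s + 16) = s*(s - 4)*(s - 4)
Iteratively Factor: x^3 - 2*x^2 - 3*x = (x + 1)*(x^2 - 3*x) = x*(x + 1)*(x - 3)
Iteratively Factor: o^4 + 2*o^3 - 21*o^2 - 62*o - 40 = (o + 1)*(o^3 + o^2 - 22*o - 40) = (o + 1)*(o + 2)*(o^2 - o - 20) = (o - 5)*(o + 1)*(o + 2)*(o + 4)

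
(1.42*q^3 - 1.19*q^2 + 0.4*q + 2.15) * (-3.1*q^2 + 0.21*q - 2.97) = -4.402*q^5 + 3.9872*q^4 - 5.7073*q^3 - 3.0467*q^2 - 0.7365*q - 6.3855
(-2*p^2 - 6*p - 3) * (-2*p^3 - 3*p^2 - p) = 4*p^5 + 18*p^4 + 26*p^3 + 15*p^2 + 3*p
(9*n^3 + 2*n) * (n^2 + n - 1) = 9*n^5 + 9*n^4 - 7*n^3 + 2*n^2 - 2*n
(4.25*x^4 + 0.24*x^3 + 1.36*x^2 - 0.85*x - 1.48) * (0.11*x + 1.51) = 0.4675*x^5 + 6.4439*x^4 + 0.512*x^3 + 1.9601*x^2 - 1.4463*x - 2.2348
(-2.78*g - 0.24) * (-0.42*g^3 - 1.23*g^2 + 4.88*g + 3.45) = 1.1676*g^4 + 3.5202*g^3 - 13.2712*g^2 - 10.7622*g - 0.828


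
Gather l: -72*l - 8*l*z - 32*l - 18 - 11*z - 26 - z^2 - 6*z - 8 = l*(-8*z - 104) - z^2 - 17*z - 52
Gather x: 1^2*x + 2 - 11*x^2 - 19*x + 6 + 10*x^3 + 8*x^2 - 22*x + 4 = 10*x^3 - 3*x^2 - 40*x + 12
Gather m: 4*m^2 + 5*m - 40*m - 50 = 4*m^2 - 35*m - 50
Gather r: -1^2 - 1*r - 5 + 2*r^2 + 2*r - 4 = 2*r^2 + r - 10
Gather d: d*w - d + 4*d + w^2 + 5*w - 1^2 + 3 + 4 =d*(w + 3) + w^2 + 5*w + 6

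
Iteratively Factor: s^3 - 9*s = (s - 3)*(s^2 + 3*s) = (s - 3)*(s + 3)*(s)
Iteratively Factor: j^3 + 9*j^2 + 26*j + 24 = (j + 2)*(j^2 + 7*j + 12) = (j + 2)*(j + 4)*(j + 3)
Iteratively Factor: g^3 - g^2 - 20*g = (g - 5)*(g^2 + 4*g) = (g - 5)*(g + 4)*(g)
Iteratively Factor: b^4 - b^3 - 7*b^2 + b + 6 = (b + 2)*(b^3 - 3*b^2 - b + 3) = (b - 3)*(b + 2)*(b^2 - 1) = (b - 3)*(b - 1)*(b + 2)*(b + 1)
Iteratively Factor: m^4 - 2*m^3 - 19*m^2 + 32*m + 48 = (m + 1)*(m^3 - 3*m^2 - 16*m + 48) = (m - 3)*(m + 1)*(m^2 - 16) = (m - 4)*(m - 3)*(m + 1)*(m + 4)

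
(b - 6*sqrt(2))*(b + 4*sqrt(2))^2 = b^3 + 2*sqrt(2)*b^2 - 64*b - 192*sqrt(2)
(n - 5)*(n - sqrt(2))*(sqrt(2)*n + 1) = sqrt(2)*n^3 - 5*sqrt(2)*n^2 - n^2 - sqrt(2)*n + 5*n + 5*sqrt(2)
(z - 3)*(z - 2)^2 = z^3 - 7*z^2 + 16*z - 12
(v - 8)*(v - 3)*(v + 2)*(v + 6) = v^4 - 3*v^3 - 52*v^2 + 60*v + 288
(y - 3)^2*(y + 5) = y^3 - y^2 - 21*y + 45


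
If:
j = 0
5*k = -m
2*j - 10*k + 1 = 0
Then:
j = 0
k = 1/10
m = -1/2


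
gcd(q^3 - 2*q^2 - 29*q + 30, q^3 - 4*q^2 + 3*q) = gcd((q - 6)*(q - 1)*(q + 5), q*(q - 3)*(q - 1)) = q - 1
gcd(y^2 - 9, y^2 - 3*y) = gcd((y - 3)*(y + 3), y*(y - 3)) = y - 3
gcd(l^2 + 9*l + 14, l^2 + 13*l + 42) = l + 7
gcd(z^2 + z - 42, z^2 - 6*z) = z - 6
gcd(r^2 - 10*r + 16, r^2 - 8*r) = r - 8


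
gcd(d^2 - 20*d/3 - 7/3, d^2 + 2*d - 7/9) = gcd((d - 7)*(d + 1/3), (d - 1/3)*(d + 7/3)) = 1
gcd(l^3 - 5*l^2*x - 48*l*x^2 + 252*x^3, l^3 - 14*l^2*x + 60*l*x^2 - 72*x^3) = l^2 - 12*l*x + 36*x^2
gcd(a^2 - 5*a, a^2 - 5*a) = a^2 - 5*a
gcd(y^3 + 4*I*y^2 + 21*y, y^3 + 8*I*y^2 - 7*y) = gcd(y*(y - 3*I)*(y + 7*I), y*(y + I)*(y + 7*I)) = y^2 + 7*I*y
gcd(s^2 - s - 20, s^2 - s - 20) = s^2 - s - 20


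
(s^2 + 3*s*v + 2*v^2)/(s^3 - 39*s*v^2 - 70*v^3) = (s + v)/(s^2 - 2*s*v - 35*v^2)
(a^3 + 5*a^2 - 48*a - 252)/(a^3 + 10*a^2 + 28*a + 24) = (a^2 - a - 42)/(a^2 + 4*a + 4)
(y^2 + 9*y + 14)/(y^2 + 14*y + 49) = (y + 2)/(y + 7)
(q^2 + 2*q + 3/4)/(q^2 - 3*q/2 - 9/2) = (q + 1/2)/(q - 3)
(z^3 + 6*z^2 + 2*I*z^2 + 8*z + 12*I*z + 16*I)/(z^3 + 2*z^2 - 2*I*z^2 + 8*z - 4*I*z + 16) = (z + 4)/(z - 4*I)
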